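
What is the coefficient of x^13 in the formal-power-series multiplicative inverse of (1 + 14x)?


The inverse is 1/(1 + 14x). Apply the geometric identity 1/(1 - y) = sum_{k>=0} y^k with y = -14x:
1/(1 + 14x) = sum_{k>=0} (-14)^k x^k.
So the coefficient of x^13 is (-14)^13 = -793714773254144.

-793714773254144


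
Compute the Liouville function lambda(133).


The Liouville function is lambda(k) = (-1)^Omega(k), where Omega(k) counts the prime factors of k with multiplicity.
Factoring: 133 = 7 * 19, so Omega(133) = 2.
lambda(133) = (-1)^2 = 1.

1


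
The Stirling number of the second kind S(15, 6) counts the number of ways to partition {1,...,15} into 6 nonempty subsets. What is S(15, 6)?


Using the explicit formula S(n,k) = (1/k!) sum_{j=0}^{k} (-1)^(k-j) C(k,j) j^n:
S(15, 6) = 420693273
Equivalently, S(n,k) is n! times the coefficient of x^n in the EGF (e^x - 1)^k / k!.

420693273


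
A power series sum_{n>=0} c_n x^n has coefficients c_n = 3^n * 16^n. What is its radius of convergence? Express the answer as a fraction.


By the root test (Cauchy-Hadamard), the radius is R = 1 / limsup_n |c_n|^(1/n).
Here |c_n|^(1/n) = (3^n * 16^n)^(1/n) = 3 * 16 = 48 for all n.
So R = 1/48 = 1/48.

1/48


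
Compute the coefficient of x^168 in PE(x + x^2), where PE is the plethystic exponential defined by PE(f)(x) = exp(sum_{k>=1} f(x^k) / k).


With f(x) = x + x^2, the exponent is sum_{k>=1} (x^k + x^(2k)) / k = -ln(1 - x) - ln(1 - x^2). Exponentiating:
PE(x + x^2) = 1 / ((1 - x)(1 - x^2)).
This is the generating function for partitions of n into parts of size 1 or 2. The number of 2's can be any j in 0..84, and the rest are 1's, so
[x^168] = floor(168/2) + 1 = 85.

85


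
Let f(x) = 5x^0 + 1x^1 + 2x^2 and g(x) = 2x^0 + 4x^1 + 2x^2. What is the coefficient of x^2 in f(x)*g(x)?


Cauchy product at x^2:
5*2 + 1*4 + 2*2
= 18

18


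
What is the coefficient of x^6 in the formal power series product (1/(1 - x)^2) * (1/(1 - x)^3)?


Combine the factors: (1/(1 - x)^2) * (1/(1 - x)^3) = 1/(1 - x)^5.
Then use 1/(1 - x)^r = sum_{k>=0} C(k + r - 1, r - 1) x^k with r = 5 and k = 6:
C(10, 4) = 210.

210


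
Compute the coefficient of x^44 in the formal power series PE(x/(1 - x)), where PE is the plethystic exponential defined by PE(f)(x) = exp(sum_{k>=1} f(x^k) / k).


For f(x) = x/(1 - x) we have
sum_{k>=1} f(x^k) / k = sum_{k>=1} (1/k) * x^k / (1 - x^k) = sum_{k, m >= 1} x^(k m) / k,
which after exponentiating simplifies to
PE(x/(1 - x)) = prod_{k>=1} 1 / (1 - x^k).
This is the generating function for the partition function p(n), so the coefficient of x^44 is p(44).
Computing p(44) by dynamic programming over parts 1, 2, ..., 44: p(44) = 75175.

75175


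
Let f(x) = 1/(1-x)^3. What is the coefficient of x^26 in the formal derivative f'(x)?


Differentiate: d/dx [ 1/(1-x)^r ] = r / (1-x)^(r+1).
Here r = 3, so f'(x) = 3 / (1-x)^4.
The expansion of 1/(1-x)^(r+1) has coefficient of x^n equal to C(n+r, r).
So the coefficient of x^26 in f'(x) is
3 * C(29, 3) = 3 * 3654 = 10962

10962


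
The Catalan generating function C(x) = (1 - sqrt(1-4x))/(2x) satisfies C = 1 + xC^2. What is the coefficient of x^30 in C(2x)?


Substituting x -> 2x scales the n-th coefficient by 2^n, so [x^30] C(2x) = 2^30 * C_30.
C_30 = C(2*30, 30)/(31) = 118264581564861424/31 = 3814986502092304.
So 2^30 * 3814986502092304 = 1073741824 * 3814986502092304 = 4096310565291970313322496.

4096310565291970313322496


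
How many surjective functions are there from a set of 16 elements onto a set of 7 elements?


By inclusion-exclusion on which target elements are missed, the number of surjections from an n-set onto a k-set is
surj(n, k) = sum_{j=0}^{k} (-1)^j C(k, j) (k - j)^n.
Equivalently surj(n, k) = k! * S(n, k), where S(n, k) is the Stirling number of the second kind.
For n = 16, k = 7:
S(16, 7) = 3281882604, so
surj = 7! * 3281882604 = 5040 * 3281882604 = 16540688324160.

16540688324160


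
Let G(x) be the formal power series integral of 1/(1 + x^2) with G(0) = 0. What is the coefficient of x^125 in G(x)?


1/(1 + x^2) = sum_{j>=0} (-1)^j x^(2j). Integrating termwise with G(0) = 0:
G(x) = sum_{j>=0} (-1)^j x^(2j+1) / (2j+1) = arctan(x).
Only odd powers are nonzero. For x^125 write 125 = 2*62 + 1, giving
(-1)^62 / 125 = 1/125 = 1/125.

1/125


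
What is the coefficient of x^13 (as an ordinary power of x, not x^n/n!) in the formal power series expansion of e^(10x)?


The exponential series is e^y = sum_{k>=0} y^k / k!. Substituting y = 10x gives
e^(10x) = sum_{k>=0} 10^k x^k / k!.
So the coefficient of x^n is a^n/n! with a = 10, n = 13:
10^13 / 13! = 10000000000000/6227020800 = 390625000/243243

390625000/243243


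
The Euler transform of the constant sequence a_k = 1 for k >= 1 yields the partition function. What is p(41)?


The Euler transform converts the sequence a_k = 1 into the number of integer partitions.
Using the recurrence or dynamic programming:
p(41) = 44583

44583


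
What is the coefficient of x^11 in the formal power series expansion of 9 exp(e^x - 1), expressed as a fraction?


exp(e^x - 1) is the exponential generating function for the Bell numbers Bell_k: exp(e^x - 1) = sum_{k>=0} Bell_k x^k / k!.
So the coefficient of x^11 in 9 exp(e^x - 1) is 9 Bell_11 / 11!.
Computing: Bell_11 = 678570 and 11! = 39916800, giving
9 * 678570/39916800 = 22619/147840.

22619/147840


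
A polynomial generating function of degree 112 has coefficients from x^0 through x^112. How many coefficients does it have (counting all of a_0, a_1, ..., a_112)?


A polynomial of degree 112 takes the form a_0 + a_1 x + ... + a_112 x^112.
The number of coefficients is 112 + 1 = 113.

113


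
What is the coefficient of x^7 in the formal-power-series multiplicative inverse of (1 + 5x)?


The inverse is 1/(1 + 5x). Apply the geometric identity 1/(1 - y) = sum_{k>=0} y^k with y = -5x:
1/(1 + 5x) = sum_{k>=0} (-5)^k x^k.
So the coefficient of x^7 is (-5)^7 = -78125.

-78125


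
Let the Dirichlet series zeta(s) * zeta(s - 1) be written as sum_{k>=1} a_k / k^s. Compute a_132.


Convolution gives a_k = sum_{d | k} d * 1 = sum_{d | k} d = sigma(k), the sum of positive divisors of k.
For k = 132, the divisors are 1, 2, 3, 4, 6, 11, 12, 22, 33, 44, 66, 132, so
sigma(132) = 1 + 2 + 3 + 4 + 6 + 11 + 12 + 22 + 33 + 44 + 66 + 132 = 336.

336


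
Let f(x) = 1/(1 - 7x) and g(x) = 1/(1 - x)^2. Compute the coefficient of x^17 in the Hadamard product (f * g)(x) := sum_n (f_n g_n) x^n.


f has coefficients f_k = 7^k. For g = 1/(1 - x)^2 the coefficient is g_k = C(k + 1, 1) = k + 1. The Hadamard coefficient is (f * g)_k = 7^k * (k + 1).
For k = 17: 7^17 * 18 = 232630513987207 * 18 = 4187349251769726.

4187349251769726


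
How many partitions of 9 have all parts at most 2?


Using the generating function (1-x)^(-1)(1-x^2)^(-1),
the coefficient of x^9 counts these restricted partitions.
Result = 5

5


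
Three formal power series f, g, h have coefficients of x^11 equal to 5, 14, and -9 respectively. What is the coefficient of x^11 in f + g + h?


Series addition is componentwise:
5 + 14 + -9
= 10

10


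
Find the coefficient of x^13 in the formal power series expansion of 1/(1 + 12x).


Write 1/(1 + c x) = 1/(1 - (-c) x) and apply the geometric-series identity
1/(1 - y) = sum_{k>=0} y^k to get 1/(1 + c x) = sum_{k>=0} (-c)^k x^k.
So the coefficient of x^k is (-c)^k = (-1)^k * c^k.
Here c = 12 and k = 13:
(-12)^13 = -1 * 106993205379072 = -106993205379072

-106993205379072


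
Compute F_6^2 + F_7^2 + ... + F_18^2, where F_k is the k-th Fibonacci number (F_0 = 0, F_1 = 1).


There is a standard identity sum_{k=0}^{N} F_k^2 = F_N * F_{N+1} (proved inductively from the telescoping relation F_k^2 = F_k F_{k+1} - F_{k-1} F_k). Then
sum_{k=6}^{18} F_k^2 = F_18 F_19 - F_5 F_6.
Computing: F_18 = 2584, F_19 = 4181, F_5 = 5, F_6 = 8.
Sum = 2584 * 4181 - 5 * 8 = 10803664.

10803664


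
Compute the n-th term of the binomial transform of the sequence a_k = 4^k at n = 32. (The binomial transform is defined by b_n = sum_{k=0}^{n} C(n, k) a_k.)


With a_k = 4^k, b_n = sum_{k=0}^{n} C(n, k) 4^k = (1 + 4)^n by the binomial theorem.
For n = 32: (1 + 4)^32 = 5^32 = 23283064365386962890625.

23283064365386962890625


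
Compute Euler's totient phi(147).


phi(n) counts integers in [1, n] coprime to n. Using the multiplicative formula phi(n) = n * prod_{p | n} (1 - 1/p):
147 = 3 * 7^2, so
phi(147) = 147 * (1 - 1/3) * (1 - 1/7) = 84.

84


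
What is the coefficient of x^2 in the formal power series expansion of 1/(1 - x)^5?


The expansion 1/(1 - x)^r = sum_{k>=0} C(k + r - 1, r - 1) x^k follows from the multiset / negative-binomial theorem (or from repeated differentiation of the geometric series).
For r = 5 and k = 2:
C(6, 4) = 720 / (24 * 2) = 15.

15


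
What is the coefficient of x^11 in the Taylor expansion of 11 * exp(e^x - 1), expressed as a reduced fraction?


exp(e^x - 1) = sum_{k>=0} Bell_k x^k / k!, where Bell_k is the k-th Bell number.
So the coefficient of x^11 is 11 * Bell_11 / 11!.
Computing: Bell_11 = 678570 and 11! = 39916800, giving
11 * 678570/39916800 = 22619/120960.

22619/120960


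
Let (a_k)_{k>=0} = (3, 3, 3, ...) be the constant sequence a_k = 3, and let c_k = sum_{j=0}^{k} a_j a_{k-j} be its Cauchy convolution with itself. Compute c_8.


Since a_j = 3 for all j >= 0, the convolution sum becomes
c_k = sum_{j=0}^{k} 3 * 3 = 9 * (k + 1).
Equivalently, the generating function of (a_k) is 3/(1 - x) and its square is 9/(1 - x)^2 = sum_{k>=0} 9(k + 1) x^k.
For k = 8: 9 * 9 = 81.

81


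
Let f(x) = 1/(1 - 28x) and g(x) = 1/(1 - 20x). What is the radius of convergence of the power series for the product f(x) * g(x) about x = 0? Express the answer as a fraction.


The radius of 1/(1 - 28x) is 1/28 (nearest singularity at x = 1/28), and the radius of 1/(1 - 20x) is 1/20.
The product f(x)*g(x) = 1/((1 - 28x)(1 - 20x)) has singularities at both 1/28 and 1/20, so its radius of convergence is the distance to the nearest one:
min(1/28, 1/20) = 1/28.

1/28


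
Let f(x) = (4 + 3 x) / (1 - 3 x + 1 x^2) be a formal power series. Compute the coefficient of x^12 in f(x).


Write f(x) = sum_{k>=0} a_k x^k. Multiplying both sides by 1 - 3 x + 1 x^2 gives
(1 - 3 x + 1 x^2) sum_{k>=0} a_k x^k = 4 + 3 x.
Matching coefficients:
 x^0: a_0 = 4
 x^1: a_1 - 3 a_0 = 3  =>  a_1 = 3*4 + 3 = 15
 x^k (k >= 2): a_k = 3 a_{k-1} - 1 a_{k-2}.
Iterating: a_2 = 41, a_3 = 108, a_4 = 283, a_5 = 741, a_6 = 1940, a_7 = 5079, a_8 = 13297, a_9 = 34812, a_10 = 91139, a_11 = 238605, a_12 = 624676.
So the coefficient of x^12 is 624676.

624676


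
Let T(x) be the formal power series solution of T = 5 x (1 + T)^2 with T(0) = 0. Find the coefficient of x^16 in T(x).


Apply the Lagrange inversion formula: if T = 5 x * phi(T) with phi(t) = (1 + t)^2, then [x^n] T = 5^n * (1/n) [t^(n-1)] phi(t)^n = 5^n * (1/n) [t^(n-1)] (1 + t)^(2n) = 5^n * (1/n) C(2n, n-1).
Using the identity C(2n, n-1) = C(2n, n) * n / (n+1), the unscaled factor equals C(2n, n) / (n+1) = C_n, the n-th Catalan number.
For n = 16: C_16 = C(32, 16) / 17 = 601080390/17 = 35357670.
With the 5^16 = 152587890625 factor, the coefficient is 152587890625 * 35357670 = 5395152282714843750.

5395152282714843750


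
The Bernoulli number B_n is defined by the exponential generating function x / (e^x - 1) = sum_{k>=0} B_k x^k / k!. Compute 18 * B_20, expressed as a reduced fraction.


Bernoulli numbers can also be computed recursively via B_0 = 1 and sum_{j=0}^{m} C(m+1, j) B_j = 0 for m >= 1. Odd-index Bernoulli numbers vanish for k >= 3.
Computing B_20 = -174611/330, so 18 * B_20 = 18 * -174611/330 = -523833/55.

-523833/55


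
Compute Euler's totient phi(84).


phi(n) counts integers in [1, n] coprime to n. Using the multiplicative formula phi(n) = n * prod_{p | n} (1 - 1/p):
84 = 2^2 * 3 * 7, so
phi(84) = 84 * (1 - 1/2) * (1 - 1/3) * (1 - 1/7) = 24.

24


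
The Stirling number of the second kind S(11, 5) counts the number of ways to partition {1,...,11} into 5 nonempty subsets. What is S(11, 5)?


Using the explicit formula S(n,k) = (1/k!) sum_{j=0}^{k} (-1)^(k-j) C(k,j) j^n:
S(11, 5) = 246730
Equivalently, S(n,k) is n! times the coefficient of x^n in the EGF (e^x - 1)^k / k!.

246730


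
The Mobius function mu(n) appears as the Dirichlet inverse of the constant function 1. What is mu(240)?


240 has a squared prime factor, so mu(240) = 0.
Factorization reveals a repeated prime.

0


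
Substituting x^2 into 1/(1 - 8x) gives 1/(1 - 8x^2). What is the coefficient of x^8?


The coefficient of x^(2m) in 1/(1 - 8x^2) is 8^m.
With n = 8 = 2*4, the coefficient is 8^4 = 4096.

4096


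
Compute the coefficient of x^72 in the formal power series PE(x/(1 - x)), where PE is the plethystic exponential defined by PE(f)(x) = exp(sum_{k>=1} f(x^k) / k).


For f(x) = x/(1 - x) we have
sum_{k>=1} f(x^k) / k = sum_{k>=1} (1/k) * x^k / (1 - x^k) = sum_{k, m >= 1} x^(k m) / k,
which after exponentiating simplifies to
PE(x/(1 - x)) = prod_{k>=1} 1 / (1 - x^k).
This is the generating function for the partition function p(n), so the coefficient of x^72 is p(72).
Computing p(72) by dynamic programming over parts 1, 2, ..., 72: p(72) = 5392783.

5392783


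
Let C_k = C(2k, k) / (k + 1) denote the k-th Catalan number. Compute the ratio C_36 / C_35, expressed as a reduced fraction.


Using C_k = (2k)! / (k! (k+1)!), the ratio C_{k+1}/C_k simplifies to
C_{k+1}/C_k = [(2k+2)! / ((k+1)! (k+2)!)] * [k! (k+1)! / (2k)!]
 = (2k+2)(2k+1) / ((k+1)(k+2)) = 2(2k+1) / (k+2).
For k = 35: 2(2*35 + 1) / (35 + 2) = 142/37 = 142/37.

142/37


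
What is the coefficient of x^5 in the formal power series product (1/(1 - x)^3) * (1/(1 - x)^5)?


Combine the factors: (1/(1 - x)^3) * (1/(1 - x)^5) = 1/(1 - x)^8.
Then use 1/(1 - x)^r = sum_{k>=0} C(k + r - 1, r - 1) x^k with r = 8 and k = 5:
C(12, 7) = 792.

792


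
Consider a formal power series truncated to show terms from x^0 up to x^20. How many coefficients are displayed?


From x^0 to x^20 inclusive, the count is 20 - 0 + 1 = 21.

21


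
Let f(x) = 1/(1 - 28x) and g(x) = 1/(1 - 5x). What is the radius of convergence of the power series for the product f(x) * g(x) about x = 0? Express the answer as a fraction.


The radius of 1/(1 - 28x) is 1/28 (nearest singularity at x = 1/28), and the radius of 1/(1 - 5x) is 1/5.
The product f(x)*g(x) = 1/((1 - 28x)(1 - 5x)) has singularities at both 1/28 and 1/5, so its radius of convergence is the distance to the nearest one:
min(1/28, 1/5) = 1/28.

1/28


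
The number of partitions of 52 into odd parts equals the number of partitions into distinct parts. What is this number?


Computing partitions of 52 into odd parts (1, 3, 5, ...):
Using the generating function prod_{k>=0} 1/(1-x^(2k+1)),
the count is 4582

4582


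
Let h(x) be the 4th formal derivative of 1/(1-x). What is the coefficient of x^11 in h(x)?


Differentiating 4 times: d^4/dx^4 [1/(1-x)] = 4!/(1-x)^5.
The expansion 1/(1-x)^5 = sum_{k>=0} C(k+4, 4) x^k, so the coefficient of x^n in 4!/(1-x)^5 is 4! * C(n+4, 4).
For n = 11: 24 * C(15, 4) = 24 * 1365 = 32760

32760


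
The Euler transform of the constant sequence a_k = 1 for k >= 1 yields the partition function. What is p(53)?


The Euler transform converts the sequence a_k = 1 into the number of integer partitions.
Using the recurrence or dynamic programming:
p(53) = 329931

329931


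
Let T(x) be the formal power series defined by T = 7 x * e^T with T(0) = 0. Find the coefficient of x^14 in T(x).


Apply the Lagrange inversion formula: if T = 7 x * phi(T) with phi(t) = e^t, then
[x^n] T = 7^n * (1/n) [t^(n-1)] phi(t)^n = 7^n * (1/n) [t^(n-1)] e^(n t) = 7^n * (1/n) * n^(n-1) / (n-1)! = 7^n * n^(n-1) / n!.
When c = 1 this is the Cayley count of rooted labeled trees on n vertices, divided by n!.
For n = 14: 7^14 * 14^13 / 14! = 678223072849 * 793714773254144/87178291200 = 5364274478655859603228/868725.

5364274478655859603228/868725


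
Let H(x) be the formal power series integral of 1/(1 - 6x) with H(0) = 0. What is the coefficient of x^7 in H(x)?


1/(1 - 6x) = sum_{k>=0} 6^k x^k. Integrating termwise with H(0) = 0:
H(x) = sum_{k>=0} 6^k x^(k+1) / (k+1) = sum_{m>=1} 6^(m-1) x^m / m.
For m = 7: 6^6/7 = 46656/7 = 46656/7.

46656/7


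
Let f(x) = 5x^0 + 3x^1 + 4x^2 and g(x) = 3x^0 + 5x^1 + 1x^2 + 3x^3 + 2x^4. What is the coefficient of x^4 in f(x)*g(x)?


Cauchy product at x^4:
5*2 + 3*3 + 4*1
= 23

23


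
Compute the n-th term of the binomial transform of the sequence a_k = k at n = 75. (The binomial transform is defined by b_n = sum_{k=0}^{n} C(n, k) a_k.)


With a_k = k, b_n = sum_{k=0}^{n} C(n, k) k. Using k * C(n, k) = n * C(n-1, k-1) gives b_n = n * sum_{k>=1} C(n-1, k-1) = n * 2^(n-1).
For n = 75: 75 * 2^74 = 75 * 18889465931478580854784 = 1416709944860893564108800.

1416709944860893564108800


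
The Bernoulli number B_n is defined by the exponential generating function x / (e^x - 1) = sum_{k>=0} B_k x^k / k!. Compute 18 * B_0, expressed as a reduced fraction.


Bernoulli numbers can also be computed recursively via B_0 = 1 and sum_{j=0}^{m} C(m+1, j) B_j = 0 for m >= 1. Odd-index Bernoulli numbers vanish for k >= 3.
Computing B_0 = 1, so 18 * B_0 = 18 * 1 = 18.

18


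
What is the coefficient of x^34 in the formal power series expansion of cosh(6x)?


The Maclaurin series is cosh(t) = sum_{m>=0} t^(2m) / (2m)!, so substituting t = 6x, only even powers of x are nonzero, with coefficient of x^(2m) equal to 6^(2m) / (2m)!.
For x^34 the coefficient is 6^34/34! = 286511799958070431838109696/295232799039604140847618609643520000000 = 4649045868/4790556007375654140625.

4649045868/4790556007375654140625


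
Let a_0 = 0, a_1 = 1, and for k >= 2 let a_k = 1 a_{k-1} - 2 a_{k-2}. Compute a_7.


Iterating the recurrence forward:
a_0 = 0
a_1 = 1
a_2 = 1*1 - 2*0 = 1
a_3 = 1*1 - 2*1 = -1
a_4 = 1*-1 - 2*1 = -3
a_5 = 1*-3 - 2*-1 = -1
a_6 = 1*-1 - 2*-3 = 5
a_7 = 1*5 - 2*-1 = 7
So a_7 = 7.

7


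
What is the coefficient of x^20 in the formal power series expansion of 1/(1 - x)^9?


The negative binomial / multiset identity is
1/(1 - x)^r = sum_{k>=0} C(k + r - 1, r - 1) x^k.
Here r = 9 and k = 20, so the coefficient is
C(20 + 8, 8) = C(28, 8)
= 3108105

3108105


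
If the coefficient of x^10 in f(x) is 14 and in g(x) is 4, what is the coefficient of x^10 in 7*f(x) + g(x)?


Scalar multiplication scales coefficients: 7 * 14 = 98.
Then add the g coefficient: 98 + 4
= 102

102


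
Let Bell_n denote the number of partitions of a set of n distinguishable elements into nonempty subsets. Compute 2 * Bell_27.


Bell_27 can be computed from the Bell triangle or from Dobinski's identity Bell_n = (1/e) * sum_{k>=0} k^n / k!.
Computing Bell_27 = 545717047936059989389.
Then 2 * 545717047936059989389 = 1091434095872119978778.

1091434095872119978778


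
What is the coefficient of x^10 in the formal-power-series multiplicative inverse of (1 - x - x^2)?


Let the inverse be f(x) = sum_{k>=0} a_k x^k. From f(x) * (1 - x - x^2) = 1 and matching coefficients:
 x^0: a_0 = 1.
 x^1: a_1 - a_0 = 0, so a_1 = 1.
 x^k (k >= 2): a_k - a_{k-1} - a_{k-2} = 0, i.e. a_k = a_{k-1} + a_{k-2}.
This is the Fibonacci-type recurrence shifted so that a_0 = a_1 = 1.
Iterating: a_0=1, a_1=1, a_2=2, a_3=3, a_4=5, a_5=8, a_6=13, a_7=21, a_8=34, a_9=55, ...
a_10 = 89.

89


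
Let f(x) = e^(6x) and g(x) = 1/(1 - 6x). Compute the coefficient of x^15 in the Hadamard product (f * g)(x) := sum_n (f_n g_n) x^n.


Expanding: f_k = 6^k/k! (from e^(6x)) and g_k = 6^k (from 1/(1 - 6x)). So the Hadamard coefficient (f * g)_k = 6^k 6^k / k! = (36)^k / k!.
For k = 15: 36^15/15! = 221073919720733357899776/1307674368000 = 148074416822550528/875875.

148074416822550528/875875


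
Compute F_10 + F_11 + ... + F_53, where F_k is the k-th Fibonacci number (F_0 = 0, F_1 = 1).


Use the identity sum_{k=0}^{N} F_k = F_{N+2} - 1 (which follows from F_{k+2} - F_{k+1} = F_k). Then
sum_{k=10}^{53} F_k = (F_{55} - 1) - (F_{11} - 1) = F_{55} - F_{11}.
Computing: F_{55} = 139583862445, F_{11} = 89, so
Sum = 139583862445 - 89 = 139583862356.

139583862356


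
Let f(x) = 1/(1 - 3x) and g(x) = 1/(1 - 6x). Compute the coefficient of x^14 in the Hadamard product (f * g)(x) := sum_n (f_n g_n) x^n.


f has coefficients f_k = 3^k and g has coefficients g_k = 6^k, so the Hadamard product has coefficient (f*g)_k = 3^k * 6^k = 18^k.
For k = 14: 18^14 = 374813367582081024.

374813367582081024


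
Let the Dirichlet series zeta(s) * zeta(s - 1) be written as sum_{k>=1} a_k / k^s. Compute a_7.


Convolution gives a_k = sum_{d | k} d * 1 = sum_{d | k} d = sigma(k), the sum of positive divisors of k.
For k = 7, the divisors are 1, 7, so
sigma(7) = 1 + 7 = 8.

8


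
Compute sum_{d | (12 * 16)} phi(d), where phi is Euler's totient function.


First, 12 * 16 = 192. One classical identity is sum_{d | n} phi(d) = n (each k in [1, n] has a unique gcd with n, and among the k's with gcd(k, n) = n/d there are phi(d) of them). So the sum equals 192. We also verify directly:
Divisors of 192: 1, 2, 3, 4, 6, 8, 12, 16, 24, 32, 48, 64, 96, 192.
phi values: 1, 1, 2, 2, 2, 4, 4, 8, 8, 16, 16, 32, 32, 64.
Sum = 192.

192


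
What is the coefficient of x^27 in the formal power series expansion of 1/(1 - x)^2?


The negative binomial / multiset identity is
1/(1 - x)^r = sum_{k>=0} C(k + r - 1, r - 1) x^k.
Here r = 2 and k = 27, so the coefficient is
C(27 + 1, 1) = C(28, 1)
= 28

28


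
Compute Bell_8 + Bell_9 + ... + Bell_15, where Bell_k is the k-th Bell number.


Recall Bell_k counts set partitions of a k-set (with Bell_0 = 1 by convention).
Bell_8 through Bell_15: 4140, 21147, 115975, 678570, 4213597, 27644437, 190899322, 1382958545
Sum = 4140 + 21147 + 115975 + 678570 + 4213597 + 27644437 + 190899322 + 1382958545 = 1606535733.

1606535733


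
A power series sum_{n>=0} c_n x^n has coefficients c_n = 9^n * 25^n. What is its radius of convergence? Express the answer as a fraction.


By the root test (Cauchy-Hadamard), the radius is R = 1 / limsup_n |c_n|^(1/n).
Here |c_n|^(1/n) = (9^n * 25^n)^(1/n) = 9 * 25 = 225 for all n.
So R = 1/225 = 1/225.

1/225


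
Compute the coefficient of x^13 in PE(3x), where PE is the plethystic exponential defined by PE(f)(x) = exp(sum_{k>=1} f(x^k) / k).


With f(x) = 3x, the exponent is sum_{k>=1} 3 x^k / k = 3 * (-ln(1 - x)). Exponentiating:
PE(3x) = exp(-3 ln(1 - x)) = 1/(1 - x)^3.
By the negative binomial expansion, [x^n] 1/(1 - x)^3 = C(n + 2, 2).
For n = 13: C(15, 2) = 105.

105


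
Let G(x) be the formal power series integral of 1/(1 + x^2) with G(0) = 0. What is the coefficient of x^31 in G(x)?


1/(1 + x^2) = sum_{j>=0} (-1)^j x^(2j). Integrating termwise with G(0) = 0:
G(x) = sum_{j>=0} (-1)^j x^(2j+1) / (2j+1) = arctan(x).
Only odd powers are nonzero. For x^31 write 31 = 2*15 + 1, giving
(-1)^15 / 31 = -1/31 = -1/31.

-1/31


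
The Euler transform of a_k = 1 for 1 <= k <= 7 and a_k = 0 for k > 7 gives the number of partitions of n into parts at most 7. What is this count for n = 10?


Partitions of 10 into parts at most 7:
Using generating function (1-x)^(-1)(1-x^2)^(-1)...(1-x^7)^(-1),
the coefficient of x^10 = 38

38


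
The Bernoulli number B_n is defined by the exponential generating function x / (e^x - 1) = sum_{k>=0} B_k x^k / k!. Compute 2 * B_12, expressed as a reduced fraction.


Bernoulli numbers can also be computed recursively via B_0 = 1 and sum_{j=0}^{m} C(m+1, j) B_j = 0 for m >= 1. Odd-index Bernoulli numbers vanish for k >= 3.
Computing B_12 = -691/2730, so 2 * B_12 = 2 * -691/2730 = -691/1365.

-691/1365


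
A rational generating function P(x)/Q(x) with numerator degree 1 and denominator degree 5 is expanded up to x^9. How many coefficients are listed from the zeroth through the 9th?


Expanding up to x^9 gives the coefficients for x^0, x^1, ..., x^9.
That is 9 + 1 = 10 coefficients in total.

10


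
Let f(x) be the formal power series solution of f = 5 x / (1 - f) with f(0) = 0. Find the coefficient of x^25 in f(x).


Apply Lagrange inversion: f = 5 x * phi(f) with phi(t) = 1/(1 - t), so
[x^n] f = 5^n * (1/n) [t^(n-1)] phi(t)^n = 5^n * (1/n) [t^(n-1)] (1 - t)^(-n) = 5^n * (1/n) C(2n - 2, n - 1) = 5^n * C_{n-1}.
For n = 25: C_24 = C(48, 24) / 25 = 32247603683100/25 = 1289904147324.
With the 5^25 = 298023223876953125 factor, the coefficient is 298023223876953125 * 1289904147324 = 384421392477750778198242187500.

384421392477750778198242187500


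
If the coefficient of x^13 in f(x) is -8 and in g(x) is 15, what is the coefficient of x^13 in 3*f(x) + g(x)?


Scalar multiplication scales coefficients: 3 * -8 = -24.
Then add the g coefficient: -24 + 15
= -9

-9


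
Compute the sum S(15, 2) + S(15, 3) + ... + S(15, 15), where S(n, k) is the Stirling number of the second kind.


By definition, S(n, k) counts partitions of an n-set into exactly k nonempty blocks.
Computing row n = 15 for k = 2..15:
S(15, k): 16383, 2375101, 42355950, 210766920, 420693273, 408741333, 216627840, 67128490, 12662650, 1479478, 106470, 4550, 105, 1
Sum = 1382958544.

1382958544


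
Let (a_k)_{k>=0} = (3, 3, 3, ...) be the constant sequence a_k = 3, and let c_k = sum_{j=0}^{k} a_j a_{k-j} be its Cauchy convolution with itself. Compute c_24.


Since a_j = 3 for all j >= 0, the convolution sum becomes
c_k = sum_{j=0}^{k} 3 * 3 = 9 * (k + 1).
Equivalently, the generating function of (a_k) is 3/(1 - x) and its square is 9/(1 - x)^2 = sum_{k>=0} 9(k + 1) x^k.
For k = 24: 9 * 25 = 225.

225


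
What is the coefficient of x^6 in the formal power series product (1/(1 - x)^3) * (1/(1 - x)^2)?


Combine the factors: (1/(1 - x)^3) * (1/(1 - x)^2) = 1/(1 - x)^5.
Then use 1/(1 - x)^r = sum_{k>=0} C(k + r - 1, r - 1) x^k with r = 5 and k = 6:
C(10, 4) = 210.

210


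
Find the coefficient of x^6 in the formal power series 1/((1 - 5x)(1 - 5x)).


By partial fractions or Cauchy convolution:
The coefficient equals sum_{k=0}^{6} 5^k * 5^(6-k).
= 109375

109375


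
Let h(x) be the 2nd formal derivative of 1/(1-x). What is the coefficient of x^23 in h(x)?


Differentiating 2 times: d^2/dx^2 [1/(1-x)] = 2!/(1-x)^3.
The expansion 1/(1-x)^3 = sum_{k>=0} C(k+2, 2) x^k, so the coefficient of x^n in 2!/(1-x)^3 is 2! * C(n+2, 2).
For n = 23: 2 * C(25, 2) = 2 * 300 = 600

600


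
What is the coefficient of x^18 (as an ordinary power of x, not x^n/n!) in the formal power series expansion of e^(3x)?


The exponential series is e^y = sum_{k>=0} y^k / k!. Substituting y = 3x gives
e^(3x) = sum_{k>=0} 3^k x^k / k!.
So the coefficient of x^n is a^n/n! with a = 3, n = 18:
3^18 / 18! = 387420489/6402373705728000 = 59049/975822848000

59049/975822848000


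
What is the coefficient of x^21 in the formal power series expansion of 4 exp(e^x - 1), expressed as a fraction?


exp(e^x - 1) is the exponential generating function for the Bell numbers Bell_k: exp(e^x - 1) = sum_{k>=0} Bell_k x^k / k!.
So the coefficient of x^21 in 4 exp(e^x - 1) is 4 Bell_21 / 21!.
Computing: Bell_21 = 474869816156751 and 21! = 51090942171709440000, giving
4 * 474869816156751/51090942171709440000 = 158289938718917/4257578514309120000.

158289938718917/4257578514309120000


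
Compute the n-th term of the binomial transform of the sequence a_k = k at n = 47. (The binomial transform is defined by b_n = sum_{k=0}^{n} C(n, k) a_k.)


With a_k = k, b_n = sum_{k=0}^{n} C(n, k) k. Using k * C(n, k) = n * C(n-1, k-1) gives b_n = n * sum_{k>=1} C(n-1, k-1) = n * 2^(n-1).
For n = 47: 47 * 2^46 = 47 * 70368744177664 = 3307330976350208.

3307330976350208


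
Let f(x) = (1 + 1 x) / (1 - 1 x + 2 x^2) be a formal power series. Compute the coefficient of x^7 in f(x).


Write f(x) = sum_{k>=0} a_k x^k. Multiplying both sides by 1 - 1 x + 2 x^2 gives
(1 - 1 x + 2 x^2) sum_{k>=0} a_k x^k = 1 + 1 x.
Matching coefficients:
 x^0: a_0 = 1
 x^1: a_1 - 1 a_0 = 1  =>  a_1 = 1*1 + 1 = 2
 x^k (k >= 2): a_k = 1 a_{k-1} - 2 a_{k-2}.
Iterating: a_2 = 0, a_3 = -4, a_4 = -4, a_5 = 4, a_6 = 12, a_7 = 4.
So the coefficient of x^7 is 4.

4


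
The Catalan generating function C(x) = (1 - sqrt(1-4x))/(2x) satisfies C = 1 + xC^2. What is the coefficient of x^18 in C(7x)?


Substituting x -> 7x scales the n-th coefficient by 7^n, so [x^18] C(7x) = 7^18 * C_18.
C_18 = C(2*18, 18)/(19) = 9075135300/19 = 477638700.
So 7^18 * 477638700 = 1628413597910449 * 477638700 = 777793353968269576776300.

777793353968269576776300


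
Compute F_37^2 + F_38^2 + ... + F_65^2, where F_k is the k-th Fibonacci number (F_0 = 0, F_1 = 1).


There is a standard identity sum_{k=0}^{N} F_k^2 = F_N * F_{N+1} (proved inductively from the telescoping relation F_k^2 = F_k F_{k+1} - F_{k-1} F_k). Then
sum_{k=37}^{65} F_k^2 = F_65 F_66 - F_36 F_37.
Computing: F_65 = 17167680177565, F_66 = 27777890035288, F_36 = 14930352, F_37 = 24157817.
Sum = 17167680177565 * 27777890035288 - 14930352 * 24157817 = 476881932133033451244552136.

476881932133033451244552136


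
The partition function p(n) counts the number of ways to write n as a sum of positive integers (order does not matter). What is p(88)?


Using the generating function prod_{k>=1} 1/(1-x^k), we compute p(88).
By dynamic programming over parts 1 through 88:
p(88) = 44108109

44108109


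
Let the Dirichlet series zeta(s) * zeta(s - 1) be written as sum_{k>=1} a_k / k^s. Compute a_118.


Convolution gives a_k = sum_{d | k} d * 1 = sum_{d | k} d = sigma(k), the sum of positive divisors of k.
For k = 118, the divisors are 1, 2, 59, 118, so
sigma(118) = 1 + 2 + 59 + 118 = 180.

180


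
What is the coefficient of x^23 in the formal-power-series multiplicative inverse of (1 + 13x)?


The inverse is 1/(1 + 13x). Apply the geometric identity 1/(1 - y) = sum_{k>=0} y^k with y = -13x:
1/(1 + 13x) = sum_{k>=0} (-13)^k x^k.
So the coefficient of x^23 is (-13)^23 = -41753905413413116367045797.

-41753905413413116367045797


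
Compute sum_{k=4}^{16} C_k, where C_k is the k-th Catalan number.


C_4 through C_16: 14, 42, 132, 429, 1430, 4862, 16796, 58786, 208012, 742900, 2674440, 9694845, 35357670
Sum = 14 + 42 + 132 + 429 + 1430 + 4862 + 16796 + 58786 + 208012 + 742900 + 2674440 + 9694845 + 35357670
= 48760358

48760358


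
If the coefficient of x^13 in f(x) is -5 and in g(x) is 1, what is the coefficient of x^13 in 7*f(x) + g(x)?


Scalar multiplication scales coefficients: 7 * -5 = -35.
Then add the g coefficient: -35 + 1
= -34

-34


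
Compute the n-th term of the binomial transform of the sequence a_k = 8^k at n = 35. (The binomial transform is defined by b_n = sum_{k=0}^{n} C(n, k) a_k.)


With a_k = 8^k, b_n = sum_{k=0}^{n} C(n, k) 8^k = (1 + 8)^n by the binomial theorem.
For n = 35: (1 + 8)^35 = 9^35 = 2503155504993241601315571986085849.

2503155504993241601315571986085849


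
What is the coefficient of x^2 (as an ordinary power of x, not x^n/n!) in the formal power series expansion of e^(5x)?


The exponential series is e^y = sum_{k>=0} y^k / k!. Substituting y = 5x gives
e^(5x) = sum_{k>=0} 5^k x^k / k!.
So the coefficient of x^n is a^n/n! with a = 5, n = 2:
5^2 / 2! = 25/2 = 25/2

25/2


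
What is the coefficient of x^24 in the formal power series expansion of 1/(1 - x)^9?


The negative binomial / multiset identity is
1/(1 - x)^r = sum_{k>=0} C(k + r - 1, r - 1) x^k.
Here r = 9 and k = 24, so the coefficient is
C(24 + 8, 8) = C(32, 8)
= 10518300

10518300


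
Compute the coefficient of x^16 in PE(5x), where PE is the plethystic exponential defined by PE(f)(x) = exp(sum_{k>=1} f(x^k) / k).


With f(x) = 5x, the exponent is sum_{k>=1} 5 x^k / k = 5 * (-ln(1 - x)). Exponentiating:
PE(5x) = exp(-5 ln(1 - x)) = 1/(1 - x)^5.
By the negative binomial expansion, [x^n] 1/(1 - x)^5 = C(n + 4, 4).
For n = 16: C(20, 4) = 4845.

4845


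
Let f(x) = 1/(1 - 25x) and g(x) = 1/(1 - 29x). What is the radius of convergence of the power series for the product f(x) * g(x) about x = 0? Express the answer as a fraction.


The radius of 1/(1 - 25x) is 1/25 (nearest singularity at x = 1/25), and the radius of 1/(1 - 29x) is 1/29.
The product f(x)*g(x) = 1/((1 - 25x)(1 - 29x)) has singularities at both 1/25 and 1/29, so its radius of convergence is the distance to the nearest one:
min(1/25, 1/29) = 1/29.

1/29


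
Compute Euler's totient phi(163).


phi(n) counts integers in [1, n] coprime to n. Using the multiplicative formula phi(n) = n * prod_{p | n} (1 - 1/p):
163 = 163, so
phi(163) = 163 * (1 - 1/163) = 162.

162


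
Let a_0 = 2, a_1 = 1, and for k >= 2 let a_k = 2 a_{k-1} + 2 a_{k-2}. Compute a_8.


Iterating the recurrence forward:
a_0 = 2
a_1 = 1
a_2 = 2*1 + 2*2 = 6
a_3 = 2*6 + 2*1 = 14
a_4 = 2*14 + 2*6 = 40
a_5 = 2*40 + 2*14 = 108
a_6 = 2*108 + 2*40 = 296
a_7 = 2*296 + 2*108 = 808
a_8 = 2*808 + 2*296 = 2208
So a_8 = 2208.

2208


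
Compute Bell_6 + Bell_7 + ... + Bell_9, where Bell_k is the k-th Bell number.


Recall Bell_k counts set partitions of a k-set (with Bell_0 = 1 by convention).
Bell_6 through Bell_9: 203, 877, 4140, 21147
Sum = 203 + 877 + 4140 + 21147 = 26367.

26367


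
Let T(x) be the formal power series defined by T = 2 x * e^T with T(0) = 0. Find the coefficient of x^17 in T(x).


Apply the Lagrange inversion formula: if T = 2 x * phi(T) with phi(t) = e^t, then
[x^n] T = 2^n * (1/n) [t^(n-1)] phi(t)^n = 2^n * (1/n) [t^(n-1)] e^(n t) = 2^n * (1/n) * n^(n-1) / (n-1)! = 2^n * n^(n-1) / n!.
When c = 1 this is the Cayley count of rooted labeled trees on n vertices, divided by n!.
For n = 17: 2^17 * 17^16 / 17! = 131072 * 48661191875666868481/355687428096000 = 11449692206039263172/638512875.

11449692206039263172/638512875


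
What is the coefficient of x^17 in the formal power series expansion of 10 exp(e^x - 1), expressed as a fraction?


exp(e^x - 1) is the exponential generating function for the Bell numbers Bell_k: exp(e^x - 1) = sum_{k>=0} Bell_k x^k / k!.
So the coefficient of x^17 in 10 exp(e^x - 1) is 10 Bell_17 / 17!.
Computing: Bell_17 = 82864869804 and 17! = 355687428096000, giving
10 * 82864869804/355687428096000 = 255755771/109780070400.

255755771/109780070400


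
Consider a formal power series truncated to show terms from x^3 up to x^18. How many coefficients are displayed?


From x^3 to x^18 inclusive, the count is 18 - 3 + 1 = 16.

16


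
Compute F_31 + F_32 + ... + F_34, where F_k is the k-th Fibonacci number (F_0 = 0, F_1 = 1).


Use the identity sum_{k=0}^{N} F_k = F_{N+2} - 1 (which follows from F_{k+2} - F_{k+1} = F_k). Then
sum_{k=31}^{34} F_k = (F_{36} - 1) - (F_{32} - 1) = F_{36} - F_{32}.
Computing: F_{36} = 14930352, F_{32} = 2178309, so
Sum = 14930352 - 2178309 = 12752043.

12752043


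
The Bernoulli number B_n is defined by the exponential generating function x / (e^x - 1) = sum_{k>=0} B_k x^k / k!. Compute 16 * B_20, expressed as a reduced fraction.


Bernoulli numbers can also be computed recursively via B_0 = 1 and sum_{j=0}^{m} C(m+1, j) B_j = 0 for m >= 1. Odd-index Bernoulli numbers vanish for k >= 3.
Computing B_20 = -174611/330, so 16 * B_20 = 16 * -174611/330 = -1396888/165.

-1396888/165


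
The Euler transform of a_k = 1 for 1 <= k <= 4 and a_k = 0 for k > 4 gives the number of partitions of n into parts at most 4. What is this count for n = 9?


Partitions of 9 into parts at most 4:
Using generating function (1-x)^(-1)(1-x^2)^(-1)...(1-x^4)^(-1),
the coefficient of x^9 = 18

18


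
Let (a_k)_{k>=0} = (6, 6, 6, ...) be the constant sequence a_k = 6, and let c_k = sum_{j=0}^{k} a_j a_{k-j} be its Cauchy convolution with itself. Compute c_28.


Since a_j = 6 for all j >= 0, the convolution sum becomes
c_k = sum_{j=0}^{k} 6 * 6 = 36 * (k + 1).
Equivalently, the generating function of (a_k) is 6/(1 - x) and its square is 36/(1 - x)^2 = sum_{k>=0} 36(k + 1) x^k.
For k = 28: 36 * 29 = 1044.

1044


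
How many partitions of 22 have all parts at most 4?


Using the generating function (1-x)^(-1)(1-x^2)^(-1)...(1-x^4)^(-1),
the coefficient of x^22 counts these restricted partitions.
Result = 136

136


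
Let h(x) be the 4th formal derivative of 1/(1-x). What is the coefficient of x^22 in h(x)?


Differentiating 4 times: d^4/dx^4 [1/(1-x)] = 4!/(1-x)^5.
The expansion 1/(1-x)^5 = sum_{k>=0} C(k+4, 4) x^k, so the coefficient of x^n in 4!/(1-x)^5 is 4! * C(n+4, 4).
For n = 22: 24 * C(26, 4) = 24 * 14950 = 358800

358800


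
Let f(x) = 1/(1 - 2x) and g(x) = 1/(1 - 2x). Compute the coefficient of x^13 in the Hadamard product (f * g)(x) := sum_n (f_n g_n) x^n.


f has coefficients f_k = 2^k and g has coefficients g_k = 2^k, so the Hadamard product has coefficient (f*g)_k = 2^k * 2^k = 4^k.
For k = 13: 4^13 = 67108864.

67108864


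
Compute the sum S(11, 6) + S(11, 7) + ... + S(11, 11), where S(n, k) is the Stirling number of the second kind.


By definition, S(n, k) counts partitions of an n-set into exactly k nonempty blocks.
Computing row n = 11 for k = 6..11:
S(11, k): 179487, 63987, 11880, 1155, 55, 1
Sum = 256565.

256565


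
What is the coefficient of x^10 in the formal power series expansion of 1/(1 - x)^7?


The expansion 1/(1 - x)^r = sum_{k>=0} C(k + r - 1, r - 1) x^k follows from the multiset / negative-binomial theorem (or from repeated differentiation of the geometric series).
For r = 7 and k = 10:
C(16, 6) = 20922789888000 / (720 * 3628800) = 8008.

8008


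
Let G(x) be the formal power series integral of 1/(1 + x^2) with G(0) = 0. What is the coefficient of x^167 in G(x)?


1/(1 + x^2) = sum_{j>=0} (-1)^j x^(2j). Integrating termwise with G(0) = 0:
G(x) = sum_{j>=0} (-1)^j x^(2j+1) / (2j+1) = arctan(x).
Only odd powers are nonzero. For x^167 write 167 = 2*83 + 1, giving
(-1)^83 / 167 = -1/167 = -1/167.

-1/167


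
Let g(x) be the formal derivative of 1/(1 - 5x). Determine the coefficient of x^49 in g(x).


Differentiate termwise: d/dx sum_{k>=0} 5^k x^k = sum_{k>=1} k 5^k x^(k-1) = sum_{j>=0} (j+1) 5^(j+1) x^j.
Equivalently, d/dx [1/(1 - 5x)] = 5/(1 - 5x)^2.
For j = 49: 50 * 5^50 = 50 * 88817841970012523233890533447265625 = 4440892098500626161694526672363281250.

4440892098500626161694526672363281250


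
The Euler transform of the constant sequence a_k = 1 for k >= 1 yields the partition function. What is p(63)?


The Euler transform converts the sequence a_k = 1 into the number of integer partitions.
Using the recurrence or dynamic programming:
p(63) = 1505499

1505499


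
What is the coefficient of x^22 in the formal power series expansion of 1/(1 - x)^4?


The negative binomial / multiset identity is
1/(1 - x)^r = sum_{k>=0} C(k + r - 1, r - 1) x^k.
Here r = 4 and k = 22, so the coefficient is
C(22 + 3, 3) = C(25, 3)
= 2300

2300


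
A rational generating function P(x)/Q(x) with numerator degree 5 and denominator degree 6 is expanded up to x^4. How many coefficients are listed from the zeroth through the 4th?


Expanding up to x^4 gives the coefficients for x^0, x^1, ..., x^4.
That is 4 + 1 = 5 coefficients in total.

5


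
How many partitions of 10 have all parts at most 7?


Using the generating function (1-x)^(-1)(1-x^2)^(-1)...(1-x^7)^(-1),
the coefficient of x^10 counts these restricted partitions.
Result = 38

38


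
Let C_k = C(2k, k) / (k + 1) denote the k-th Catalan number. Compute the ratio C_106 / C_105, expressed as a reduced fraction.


Using C_k = (2k)! / (k! (k+1)!), the ratio C_{k+1}/C_k simplifies to
C_{k+1}/C_k = [(2k+2)! / ((k+1)! (k+2)!)] * [k! (k+1)! / (2k)!]
 = (2k+2)(2k+1) / ((k+1)(k+2)) = 2(2k+1) / (k+2).
For k = 105: 2(2*105 + 1) / (105 + 2) = 422/107 = 422/107.

422/107


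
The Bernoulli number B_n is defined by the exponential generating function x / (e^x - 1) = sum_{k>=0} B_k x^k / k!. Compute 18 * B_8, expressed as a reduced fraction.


Bernoulli numbers can also be computed recursively via B_0 = 1 and sum_{j=0}^{m} C(m+1, j) B_j = 0 for m >= 1. Odd-index Bernoulli numbers vanish for k >= 3.
Computing B_8 = -1/30, so 18 * B_8 = 18 * -1/30 = -3/5.

-3/5
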